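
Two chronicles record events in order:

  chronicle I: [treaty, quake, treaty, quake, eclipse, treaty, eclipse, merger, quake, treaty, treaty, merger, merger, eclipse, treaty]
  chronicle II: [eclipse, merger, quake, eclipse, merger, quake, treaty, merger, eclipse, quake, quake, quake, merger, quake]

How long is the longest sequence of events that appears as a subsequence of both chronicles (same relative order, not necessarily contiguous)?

7

One common subsequence of length 7: quake at chronicle I[4]=chronicle II[3], eclipse at chronicle I[7]=chronicle II[4], merger at chronicle I[8]=chronicle II[5], quake at chronicle I[9]=chronicle II[6], treaty at chronicle I[11]=chronicle II[7], merger at chronicle I[12]=chronicle II[8], merger at chronicle I[13]=chronicle II[13], and the DP table's final entry dp[15][14] is also 7, so no common subsequence is longer.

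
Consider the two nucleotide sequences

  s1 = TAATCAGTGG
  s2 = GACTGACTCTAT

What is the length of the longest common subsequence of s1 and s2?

Pick T (s1 #1, s2 #4), then A (s1 #2, s2 #6), then T (s1 #4, s2 #8), then C (s1 #5, s2 #9), then A (s1 #6, s2 #11), then T (s1 #8, s2 #12); all 6 bases appear in both, in order, and the DP table's final entry dp[10][12] is also 6, so no common subsequence is longer.

6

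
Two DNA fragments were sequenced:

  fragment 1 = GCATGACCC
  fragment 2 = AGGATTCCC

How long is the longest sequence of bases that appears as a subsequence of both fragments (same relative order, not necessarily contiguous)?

Taking G at fragment 1[1]=fragment 2[3], then A at fragment 1[3]=fragment 2[4], then T at fragment 1[4]=fragment 2[6], then C at fragment 1[7]=fragment 2[7], then C at fragment 1[8]=fragment 2[8], then C at fragment 1[9]=fragment 2[9] gives a common subsequence of length 6. dp[9][9] = 6 confirms this is the maximum.

6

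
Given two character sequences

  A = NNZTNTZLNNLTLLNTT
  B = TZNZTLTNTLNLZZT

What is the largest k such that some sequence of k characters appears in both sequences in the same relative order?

9

One common subsequence of length 9: N [2,3], then Z [3,4], then T [4,7], then N [5,8], then T [6,9], then L [8,10], then N [10,11], then L [11,12], then T [17,15], and the DP table's final entry dp[17][15] is also 9, so no common subsequence is longer.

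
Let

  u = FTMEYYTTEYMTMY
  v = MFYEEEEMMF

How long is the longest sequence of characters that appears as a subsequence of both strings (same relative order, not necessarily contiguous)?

5

Let dp[i][j] be the LCS length of the first i characters of u and the first j characters of v. dp[i][j] = dp[i-1][j-1]+1 when the i-th and j-th characters match, else max(dp[i-1][j], dp[i][j-1]).
    ·  M  F  Y  E  E  E  E  M  M  F
 ·  0  0  0  0  0  0  0  0  0  0  0
 F  0  0  1  1  1  1  1  1  1  1  1
 T  0  0  1  1  1  1  1  1  1  1  1
 M  0  1  1  1  1  1  1  1  2  2  2
 E  0  1  1  1  2  2  2  2  2  2  2
 Y  0  1  1  2  2  2  2  2  2  2  2
 Y  0  1  1  2  2  2  2  2  2  2  2
 T  0  1  1  2  2  2  2  2  2  2  2
 T  0  1  1  2  2  2  2  2  2  2  2
 E  0  1  1  2  3  3  3  3  3  3  3
 Y  0  1  1  2  3  3  3  3  3  3  3
 M  0  1  1  2  3  3  3  3  4  4  4
 T  0  1  1  2  3  3  3  3  4  4  4
 M  0  1  1  2  3  3  3  3  4  5  5
 Y  0  1  1  2  3  3  3  3  4  5  5
dp[14][10] = 5. One LCS (by backtracking along matches): FEEMM.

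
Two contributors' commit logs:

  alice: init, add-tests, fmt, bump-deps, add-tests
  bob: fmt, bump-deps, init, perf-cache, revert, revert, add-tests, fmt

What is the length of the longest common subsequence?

Taking init (alice #1, bob #3); then add-tests (alice #2, bob #7); then fmt (alice #3, bob #8) gives a common subsequence of length 3, and the DP table's final entry dp[5][8] is also 3, so no common subsequence is longer.

3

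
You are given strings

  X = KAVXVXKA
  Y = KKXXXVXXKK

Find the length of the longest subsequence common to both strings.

Taking K [1,2] → V [3,6] → X [4,7] → X [6,8] → K [7,10] gives a common subsequence of length 5. Since dp[8][10] = 5, nothing longer is possible.

5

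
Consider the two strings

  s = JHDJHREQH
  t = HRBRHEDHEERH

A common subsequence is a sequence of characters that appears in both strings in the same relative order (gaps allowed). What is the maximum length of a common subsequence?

5

Pick H [2,5] → D [3,7] → H [5,8] → R [6,11] → H [9,12]; all 5 characters appear in both, in order. The LCS DP gives dp[9][12] = 5, so this is optimal.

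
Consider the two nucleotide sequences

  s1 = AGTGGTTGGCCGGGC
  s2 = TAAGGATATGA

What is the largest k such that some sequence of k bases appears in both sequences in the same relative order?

6

Match A at s1[1]=s2[3] → G at s1[2]=s2[4] → G at s1[4]=s2[5] → T at s1[6]=s2[7] → T at s1[7]=s2[9] → G at s1[8]=s2[10] — 6 bases in the same relative order in both. Since dp[15][11] = 6, nothing longer is possible.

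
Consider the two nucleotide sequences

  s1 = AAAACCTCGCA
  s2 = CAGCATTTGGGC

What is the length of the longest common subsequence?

Let dp[i][j] be the LCS length of the first i bases of s1 and the first j bases of s2. dp[i][j] = dp[i-1][j-1]+1 when the i-th and j-th bases match, else max(dp[i-1][j], dp[i][j-1]).
    ·  C  A  G  C  A  T  T  T  G  G  G  C
 ·  0  0  0  0  0  0  0  0  0  0  0  0  0
 A  0  0  1  1  1  1  1  1  1  1  1  1  1
 A  0  0  1  1  1  2  2  2  2  2  2  2  2
 A  0  0  1  1  1  2  2  2  2  2  2  2  2
 A  0  0  1  1  1  2  2  2  2  2  2  2  2
 C  0  1  1  1  2  2  2  2  2  2  2  2  3
 C  0  1  1  1  2  2  2  2  2  2  2  2  3
 T  0  1  1  1  2  2  3  3  3  3  3  3  3
 C  0  1  1  1  2  2  3  3  3  3  3  3  4
 G  0  1  1  2  2  2  3  3  3  4  4  4  4
 C  0  1  1  2  3  3  3  3  3  4  4  4  5
 A  0  1  2  2  3  4  4  4  4  4  4  4  5
dp[11][12] = 5. One LCS (by backtracking along matches): AATGC.

5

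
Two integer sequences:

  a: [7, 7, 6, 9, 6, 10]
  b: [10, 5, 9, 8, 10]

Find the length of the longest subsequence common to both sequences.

One common subsequence of length 2: 9 at a[4]=b[3], then 10 at a[6]=b[5]. Since dp[6][5] = 2, nothing longer is possible.

2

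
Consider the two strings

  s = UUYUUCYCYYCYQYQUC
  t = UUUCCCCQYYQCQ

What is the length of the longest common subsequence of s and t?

10

One common subsequence of length 10: U (s #1, t #1) → U (s #2, t #2) → U (s #4, t #3) → C (s #6, t #5) → C (s #8, t #6) → C (s #11, t #7) → Y (s #12, t #9) → Y (s #14, t #10) → Q (s #15, t #11) → C (s #17, t #12). Since dp[17][13] = 10, nothing longer is possible.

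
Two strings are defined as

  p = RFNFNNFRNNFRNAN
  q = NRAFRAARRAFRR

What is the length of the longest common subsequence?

5

Taking R (p #1, q #2); then F (p #2, q #4); then F (p #7, q #11); then R (p #8, q #12); then R (p #12, q #13) gives a common subsequence of length 5. The LCS DP gives dp[15][13] = 5, so this is optimal.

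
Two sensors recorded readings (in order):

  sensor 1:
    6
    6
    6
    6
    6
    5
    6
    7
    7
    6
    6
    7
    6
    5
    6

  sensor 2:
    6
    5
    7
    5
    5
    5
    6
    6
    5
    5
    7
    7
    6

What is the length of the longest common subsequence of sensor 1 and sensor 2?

7

One common subsequence of length 7: 6 (sensor 1 #1, sensor 2 #1) → 6 (sensor 1 #2, sensor 2 #7) → 6 (sensor 1 #3, sensor 2 #8) → 5 (sensor 1 #6, sensor 2 #10) → 7 (sensor 1 #9, sensor 2 #11) → 7 (sensor 1 #12, sensor 2 #12) → 6 (sensor 1 #15, sensor 2 #13), and the DP table's final entry dp[15][13] is also 7, so no common subsequence is longer.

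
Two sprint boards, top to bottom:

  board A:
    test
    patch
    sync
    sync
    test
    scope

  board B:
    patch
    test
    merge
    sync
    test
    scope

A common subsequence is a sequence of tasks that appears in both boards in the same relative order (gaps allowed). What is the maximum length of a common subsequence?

4

Pick test [1,2], sync [4,4], test [5,5], scope [6,6]; all 4 tasks appear in both, in order. dp[6][6] = 4 confirms this is the maximum.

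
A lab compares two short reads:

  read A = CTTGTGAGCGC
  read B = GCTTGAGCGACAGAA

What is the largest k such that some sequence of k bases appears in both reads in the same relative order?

9

One common subsequence of length 9: C (read A #1, read B #2); then T (read A #3, read B #3); then T (read A #5, read B #4); then G (read A #6, read B #5); then A (read A #7, read B #6); then G (read A #8, read B #7); then C (read A #9, read B #8); then G (read A #10, read B #9); then C (read A #11, read B #11). The LCS DP gives dp[11][15] = 9, so this is optimal.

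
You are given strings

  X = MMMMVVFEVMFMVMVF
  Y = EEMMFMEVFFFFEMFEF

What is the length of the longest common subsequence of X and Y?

9

Pick M at X[1]=Y[3]; then M at X[2]=Y[4]; then M at X[3]=Y[6]; then V at X[5]=Y[8]; then F at X[7]=Y[12]; then E at X[8]=Y[13]; then M at X[10]=Y[14]; then F at X[11]=Y[15]; then F at X[16]=Y[17]; all 9 characters appear in both, in order. Since dp[16][17] = 9, nothing longer is possible.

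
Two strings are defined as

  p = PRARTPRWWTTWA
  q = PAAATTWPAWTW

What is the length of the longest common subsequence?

7

Match P at p[1]=q[1] → A at p[3]=q[4] → T at p[5]=q[6] → P at p[6]=q[8] → W at p[9]=q[10] → T at p[11]=q[11] → W at p[12]=q[12] — 7 characters in the same relative order in both, and the DP table's final entry dp[13][12] is also 7, so no common subsequence is longer.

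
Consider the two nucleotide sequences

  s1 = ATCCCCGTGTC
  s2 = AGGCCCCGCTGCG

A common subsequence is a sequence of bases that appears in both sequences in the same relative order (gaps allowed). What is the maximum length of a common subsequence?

9

Taking A [1,1]; then C [3,4]; then C [4,5]; then C [5,6]; then C [6,7]; then G [7,8]; then T [8,10]; then G [9,11]; then C [11,12] gives a common subsequence of length 9. Since dp[11][13] = 9, nothing longer is possible.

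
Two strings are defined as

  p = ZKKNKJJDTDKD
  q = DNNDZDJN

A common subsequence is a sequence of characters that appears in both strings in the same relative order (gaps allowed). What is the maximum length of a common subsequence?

Pick N (p #4, q #3), then D (p #8, q #4), then D (p #10, q #6); all 3 characters appear in both, in order, and the DP table's final entry dp[12][8] is also 3, so no common subsequence is longer.

3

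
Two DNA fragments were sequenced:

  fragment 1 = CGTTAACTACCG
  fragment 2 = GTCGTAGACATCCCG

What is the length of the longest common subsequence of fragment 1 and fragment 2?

10

Pick C at fragment 1[1]=fragment 2[3], G at fragment 1[2]=fragment 2[4], T at fragment 1[4]=fragment 2[5], A at fragment 1[5]=fragment 2[6], A at fragment 1[6]=fragment 2[8], C at fragment 1[7]=fragment 2[9], T at fragment 1[8]=fragment 2[11], C at fragment 1[10]=fragment 2[13], C at fragment 1[11]=fragment 2[14], G at fragment 1[12]=fragment 2[15]; all 10 bases appear in both, in order, and the DP table's final entry dp[12][15] is also 10, so no common subsequence is longer.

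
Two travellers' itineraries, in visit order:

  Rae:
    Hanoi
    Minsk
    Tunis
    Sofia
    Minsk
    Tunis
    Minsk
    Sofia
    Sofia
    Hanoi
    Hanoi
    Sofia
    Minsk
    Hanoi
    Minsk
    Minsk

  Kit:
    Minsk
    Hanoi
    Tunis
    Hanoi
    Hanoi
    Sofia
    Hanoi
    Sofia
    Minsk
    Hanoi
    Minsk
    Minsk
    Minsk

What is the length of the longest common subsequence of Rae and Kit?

9

Match Hanoi [1,2], Tunis [3,3], Sofia [9,6], Hanoi [11,7], Sofia [12,8], Minsk [13,9], Hanoi [14,10], Minsk [15,12], Minsk [16,13] — 9 stops in the same relative order in both. dp[16][13] = 9 confirms this is the maximum.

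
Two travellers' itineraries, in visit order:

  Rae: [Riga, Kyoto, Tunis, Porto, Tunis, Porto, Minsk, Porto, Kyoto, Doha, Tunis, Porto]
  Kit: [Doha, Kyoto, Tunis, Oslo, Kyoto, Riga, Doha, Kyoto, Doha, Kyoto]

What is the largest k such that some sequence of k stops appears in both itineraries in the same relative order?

4

Taking Kyoto [2,2]; then Tunis [3,3]; then Kyoto [9,8]; then Doha [10,9] gives a common subsequence of length 4. The LCS DP gives dp[12][10] = 4, so this is optimal.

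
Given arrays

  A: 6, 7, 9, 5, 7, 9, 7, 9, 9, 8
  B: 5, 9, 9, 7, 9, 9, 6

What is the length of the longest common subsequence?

5

Taking 9 at A[3]=B[2], 9 at A[6]=B[3], 7 at A[7]=B[4], 9 at A[8]=B[5], 9 at A[9]=B[6] gives a common subsequence of length 5. dp[10][7] = 5 confirms this is the maximum.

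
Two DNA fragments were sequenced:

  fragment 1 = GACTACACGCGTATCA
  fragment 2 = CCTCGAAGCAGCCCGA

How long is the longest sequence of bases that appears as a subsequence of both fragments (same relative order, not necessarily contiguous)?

Match G [1,5] → A [2,7] → C [3,9] → A [5,10] → C [6,12] → C [8,13] → C [10,14] → G [11,15] → A [16,16] — 9 bases in the same relative order in both, and the DP table's final entry dp[16][16] is also 9, so no common subsequence is longer.

9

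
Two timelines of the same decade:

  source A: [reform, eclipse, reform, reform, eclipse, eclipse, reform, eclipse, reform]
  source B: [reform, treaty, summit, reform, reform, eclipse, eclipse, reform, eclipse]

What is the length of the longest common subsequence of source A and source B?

Taking reform at source A[1]=source B[1], then reform at source A[3]=source B[4], then reform at source A[4]=source B[5], then eclipse at source A[5]=source B[6], then eclipse at source A[6]=source B[7], then reform at source A[7]=source B[8], then eclipse at source A[8]=source B[9] gives a common subsequence of length 7. Since dp[9][9] = 7, nothing longer is possible.

7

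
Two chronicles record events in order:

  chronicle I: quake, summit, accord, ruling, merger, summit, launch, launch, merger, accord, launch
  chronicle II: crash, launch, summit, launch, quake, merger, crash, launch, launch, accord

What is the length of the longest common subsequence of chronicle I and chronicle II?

One common subsequence of length 5: quake (chronicle I #1, chronicle II #5), merger (chronicle I #5, chronicle II #6), launch (chronicle I #7, chronicle II #8), launch (chronicle I #8, chronicle II #9), accord (chronicle I #10, chronicle II #10). dp[11][10] = 5 confirms this is the maximum.

5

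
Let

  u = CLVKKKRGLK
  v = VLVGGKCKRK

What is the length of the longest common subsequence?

Let dp[i][j] be the LCS length of the first i characters of u and the first j characters of v. dp[i][j] = dp[i-1][j-1]+1 when the i-th and j-th characters match, else max(dp[i-1][j], dp[i][j-1]).
    ·  V  L  V  G  G  K  C  K  R  K
 ·  0  0  0  0  0  0  0  0  0  0  0
 C  0  0  0  0  0  0  0  1  1  1  1
 L  0  0  1  1  1  1  1  1  1  1  1
 V  0  1  1  2  2  2  2  2  2  2  2
 K  0  1  1  2  2  2  3  3  3  3  3
 K  0  1  1  2  2  2  3  3  4  4  4
 K  0  1  1  2  2  2  3  3  4  4  5
 R  0  1  1  2  2  2  3  3  4  5  5
 G  0  1  1  2  3  3  3  3  4  5  5
 L  0  1  2  2  3  3  3  3  4  5  5
 K  0  1  2  2  3  3  4  4  4  5  6
dp[10][10] = 6. One LCS (by backtracking along matches): LVKKRK.

6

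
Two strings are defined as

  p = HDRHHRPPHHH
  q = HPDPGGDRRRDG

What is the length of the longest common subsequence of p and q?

Let dp[i][j] be the LCS length of the first i characters of p and the first j characters of q. dp[i][j] = dp[i-1][j-1]+1 when the i-th and j-th characters match, else max(dp[i-1][j], dp[i][j-1]).
    ·  H  P  D  P  G  G  D  R  R  R  D  G
 ·  0  0  0  0  0  0  0  0  0  0  0  0  0
 H  0  1  1  1  1  1  1  1  1  1  1  1  1
 D  0  1  1  2  2  2  2  2  2  2  2  2  2
 R  0  1  1  2  2  2  2  2  3  3  3  3  3
 H  0  1  1  2  2  2  2  2  3  3  3  3  3
 H  0  1  1  2  2  2  2  2  3  3  3  3  3
 R  0  1  1  2  2  2  2  2  3  4  4  4  4
 P  0  1  2  2  3  3  3  3  3  4  4  4  4
 P  0  1  2  2  3  3  3  3  3  4  4  4  4
 H  0  1  2  2  3  3  3  3  3  4  4  4  4
 H  0  1  2  2  3  3  3  3  3  4  4  4  4
 H  0  1  2  2  3  3  3  3  3  4  4  4  4
dp[11][12] = 4. One LCS (by backtracking along matches): HDRR.

4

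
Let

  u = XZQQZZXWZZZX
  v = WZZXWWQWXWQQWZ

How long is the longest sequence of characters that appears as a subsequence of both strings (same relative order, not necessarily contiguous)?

One common subsequence of length 5: X (u #1, v #9) → Q (u #3, v #11) → Q (u #4, v #12) → W (u #8, v #13) → Z (u #11, v #14). dp[12][14] = 5 confirms this is the maximum.

5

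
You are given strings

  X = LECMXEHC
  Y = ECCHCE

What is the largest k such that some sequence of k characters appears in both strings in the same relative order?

Let dp[i][j] be the LCS length of the first i characters of X and the first j characters of Y. dp[i][j] = dp[i-1][j-1]+1 when the i-th and j-th characters match, else max(dp[i-1][j], dp[i][j-1]).
    ·  E  C  C  H  C  E
 ·  0  0  0  0  0  0  0
 L  0  0  0  0  0  0  0
 E  0  1  1  1  1  1  1
 C  0  1  2  2  2  2  2
 M  0  1  2  2  2  2  2
 X  0  1  2  2  2  2  2
 E  0  1  2  2  2  2  3
 H  0  1  2  2  3  3  3
 C  0  1  2  3  3  4  4
dp[8][6] = 4. One LCS (by backtracking along matches): ECHC.

4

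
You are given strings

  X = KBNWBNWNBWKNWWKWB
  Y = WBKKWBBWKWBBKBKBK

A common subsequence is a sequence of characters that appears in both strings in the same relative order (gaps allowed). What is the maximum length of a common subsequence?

Match K at X[1]=Y[4] → W at X[4]=Y[5] → B at X[5]=Y[6] → B at X[9]=Y[7] → W at X[10]=Y[8] → K at X[11]=Y[9] → W at X[13]=Y[10] → K at X[15]=Y[15] → B at X[17]=Y[16] — 9 characters in the same relative order in both, and the DP table's final entry dp[17][17] is also 9, so no common subsequence is longer.

9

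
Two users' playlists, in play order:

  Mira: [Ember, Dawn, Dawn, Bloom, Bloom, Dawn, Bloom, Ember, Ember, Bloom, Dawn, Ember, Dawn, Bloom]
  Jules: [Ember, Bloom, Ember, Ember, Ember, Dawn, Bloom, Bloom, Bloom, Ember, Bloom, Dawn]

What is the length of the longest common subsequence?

8

Match Ember (Mira #1, Jules #5); then Dawn (Mira #3, Jules #6); then Bloom (Mira #4, Jules #7); then Bloom (Mira #5, Jules #8); then Bloom (Mira #7, Jules #9); then Ember (Mira #9, Jules #10); then Bloom (Mira #10, Jules #11); then Dawn (Mira #13, Jules #12) — 8 songs in the same relative order in both, and the DP table's final entry dp[14][12] is also 8, so no common subsequence is longer.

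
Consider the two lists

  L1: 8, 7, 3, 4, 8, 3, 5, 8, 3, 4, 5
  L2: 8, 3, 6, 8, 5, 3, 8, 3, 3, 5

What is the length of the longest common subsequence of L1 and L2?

Let dp[i][j] be the LCS length of the first i values of L1 and the first j values of L2. dp[i][j] = dp[i-1][j-1]+1 when the i-th and j-th values match, else max(dp[i-1][j], dp[i][j-1]).
    ·  8  3  6  8  5  3  8  3  3  5
 ·  0  0  0  0  0  0  0  0  0  0  0
 8  0  1  1  1  1  1  1  1  1  1  1
 7  0  1  1  1  1  1  1  1  1  1  1
 3  0  1  2  2  2  2  2  2  2  2  2
 4  0  1  2  2  2  2  2  2  2  2  2
 8  0  1  2  2  3  3  3  3  3  3  3
 3  0  1  2  2  3  3  4  4  4  4  4
 5  0  1  2  2  3  4  4  4  4  4  5
 8  0  1  2  2  3  4  4  5  5  5  5
 3  0  1  2  2  3  4  5  5  6  6  6
 4  0  1  2  2  3  4  5  5  6  6  6
 5  0  1  2  2  3  4  5  5  6  6  7
dp[11][10] = 7. One LCS (by backtracking along matches): 8, 3, 8, 3, 8, 3, 5.

7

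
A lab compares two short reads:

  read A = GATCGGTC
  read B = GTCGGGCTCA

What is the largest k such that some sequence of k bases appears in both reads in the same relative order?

Let dp[i][j] be the LCS length of the first i bases of read A and the first j bases of read B. dp[i][j] = dp[i-1][j-1]+1 when the i-th and j-th bases match, else max(dp[i-1][j], dp[i][j-1]).
    ·  G  T  C  G  G  G  C  T  C  A
 ·  0  0  0  0  0  0  0  0  0  0  0
 G  0  1  1  1  1  1  1  1  1  1  1
 A  0  1  1  1  1  1  1  1  1  1  2
 T  0  1  2  2  2  2  2  2  2  2  2
 C  0  1  2  3  3  3  3  3  3  3  3
 G  0  1  2  3  4  4  4  4  4  4  4
 G  0  1  2  3  4  5  5  5  5  5  5
 T  0  1  2  3  4  5  5  5  6  6  6
 C  0  1  2  3  4  5  5  6  6  7  7
dp[8][10] = 7. One LCS (by backtracking along matches): GTCGGTC.

7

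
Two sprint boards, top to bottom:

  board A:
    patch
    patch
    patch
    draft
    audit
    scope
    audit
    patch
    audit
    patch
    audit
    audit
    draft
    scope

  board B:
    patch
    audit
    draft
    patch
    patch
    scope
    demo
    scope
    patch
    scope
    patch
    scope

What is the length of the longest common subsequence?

7

Match patch at board A[1]=board B[1]; then patch at board A[2]=board B[4]; then patch at board A[3]=board B[5]; then scope at board A[6]=board B[8]; then patch at board A[8]=board B[9]; then patch at board A[10]=board B[11]; then scope at board A[14]=board B[12] — 7 tasks in the same relative order in both. dp[14][12] = 7 confirms this is the maximum.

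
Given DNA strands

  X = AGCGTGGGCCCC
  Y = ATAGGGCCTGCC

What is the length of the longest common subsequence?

Let dp[i][j] be the LCS length of the first i bases of X and the first j bases of Y. dp[i][j] = dp[i-1][j-1]+1 when the i-th and j-th bases match, else max(dp[i-1][j], dp[i][j-1]).
    ·  A  T  A  G  G  G  C  C  T  G  C  C
 ·  0  0  0  0  0  0  0  0  0  0  0  0  0
 A  0  1  1  1  1  1  1  1  1  1  1  1  1
 G  0  1  1  1  2  2  2  2  2  2  2  2  2
 C  0  1  1  1  2  2  2  3  3  3  3  3  3
 G  0  1  1  1  2  3  3  3  3  3  4  4  4
 T  0  1  2  2  2  3  3  3  3  4  4  4  4
 G  0  1  2  2  3  3  4  4  4  4  5  5  5
 G  0  1  2  2  3  4  4  4  4  4  5  5  5
 G  0  1  2  2  3  4  5  5  5  5  5  5  5
 C  0  1  2  2  3  4  5  6  6  6  6  6  6
 C  0  1  2  2  3  4  5  6  7  7  7  7  7
 C  0  1  2  2  3  4  5  6  7  7  7  8  8
 C  0  1  2  2  3  4  5  6  7  7  7  8  9
dp[12][12] = 9. One LCS (by backtracking along matches): ATGGGCCCC.

9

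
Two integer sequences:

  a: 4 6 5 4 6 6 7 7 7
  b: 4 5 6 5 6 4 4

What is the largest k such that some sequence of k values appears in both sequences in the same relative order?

4

Taking 4 [1,1] → 6 [2,3] → 5 [3,4] → 4 [4,7] gives a common subsequence of length 4. dp[9][7] = 4 confirms this is the maximum.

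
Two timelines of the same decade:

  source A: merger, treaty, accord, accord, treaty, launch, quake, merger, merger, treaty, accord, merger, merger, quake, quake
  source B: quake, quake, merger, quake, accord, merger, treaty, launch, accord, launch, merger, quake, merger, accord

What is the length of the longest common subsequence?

7

Pick merger at source A[1]=source B[6], treaty at source A[2]=source B[7], accord at source A[4]=source B[9], launch at source A[6]=source B[10], quake at source A[7]=source B[12], merger at source A[9]=source B[13], accord at source A[11]=source B[14]; all 7 events appear in both, in order. The LCS DP gives dp[15][14] = 7, so this is optimal.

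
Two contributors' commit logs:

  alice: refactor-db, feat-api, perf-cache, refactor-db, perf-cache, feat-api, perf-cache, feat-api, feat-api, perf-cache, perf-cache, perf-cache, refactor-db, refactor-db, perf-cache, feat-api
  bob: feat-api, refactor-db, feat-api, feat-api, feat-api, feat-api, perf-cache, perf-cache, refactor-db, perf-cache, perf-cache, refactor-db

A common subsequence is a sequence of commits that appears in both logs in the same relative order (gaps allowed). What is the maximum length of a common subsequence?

9

Match refactor-db [1,2]; then feat-api [2,3]; then feat-api [6,4]; then feat-api [8,5]; then feat-api [9,6]; then perf-cache [10,8]; then perf-cache [11,10]; then perf-cache [12,11]; then refactor-db [14,12] — 9 commits in the same relative order in both, and the DP table's final entry dp[16][12] is also 9, so no common subsequence is longer.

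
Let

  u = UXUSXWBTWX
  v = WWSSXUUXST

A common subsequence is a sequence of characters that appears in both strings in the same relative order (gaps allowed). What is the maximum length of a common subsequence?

Let dp[i][j] be the LCS length of the first i characters of u and the first j characters of v. dp[i][j] = dp[i-1][j-1]+1 when the i-th and j-th characters match, else max(dp[i-1][j], dp[i][j-1]).
    ·  W  W  S  S  X  U  U  X  S  T
 ·  0  0  0  0  0  0  0  0  0  0  0
 U  0  0  0  0  0  0  1  1  1  1  1
 X  0  0  0  0  0  1  1  1  2  2  2
 U  0  0  0  0  0  1  2  2  2  2  2
 S  0  0  0  1  1  1  2  2  2  3  3
 X  0  0  0  1  1  2  2  2  3  3  3
 W  0  1  1  1  1  2  2  2  3  3  3
 B  0  1  1  1  1  2  2  2  3  3  3
 T  0  1  1  1  1  2  2  2  3  3  4
 W  0  1  2  2  2  2  2  2  3  3  4
 X  0  1  2  2  2  3  3  3  3  3  4
dp[10][10] = 4. One LCS (by backtracking along matches): UXST.

4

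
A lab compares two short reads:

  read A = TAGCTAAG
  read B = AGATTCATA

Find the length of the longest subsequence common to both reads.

Pick A at read A[2]=read B[1], G at read A[3]=read B[2], C at read A[4]=read B[6], T at read A[5]=read B[8], A at read A[7]=read B[9]; all 5 bases appear in both, in order. dp[8][9] = 5 confirms this is the maximum.

5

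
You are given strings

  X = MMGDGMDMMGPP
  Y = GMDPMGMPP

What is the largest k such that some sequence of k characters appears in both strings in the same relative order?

7

One common subsequence of length 7: G (X #5, Y #1), then M (X #6, Y #2), then D (X #7, Y #3), then M (X #8, Y #5), then M (X #9, Y #7), then P (X #11, Y #8), then P (X #12, Y #9). dp[12][9] = 7 confirms this is the maximum.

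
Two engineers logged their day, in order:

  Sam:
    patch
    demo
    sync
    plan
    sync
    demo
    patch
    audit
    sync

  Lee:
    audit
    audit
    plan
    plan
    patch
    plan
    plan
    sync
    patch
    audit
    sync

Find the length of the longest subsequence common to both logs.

6

Pick patch (Sam #1, Lee #5) → plan (Sam #4, Lee #7) → sync (Sam #5, Lee #8) → patch (Sam #7, Lee #9) → audit (Sam #8, Lee #10) → sync (Sam #9, Lee #11); all 6 tasks appear in both, in order. Since dp[9][11] = 6, nothing longer is possible.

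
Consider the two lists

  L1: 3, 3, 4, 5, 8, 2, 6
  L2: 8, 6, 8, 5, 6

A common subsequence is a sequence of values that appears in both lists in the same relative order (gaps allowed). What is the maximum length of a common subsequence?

Match 5 [4,4], 6 [7,5] — 2 values in the same relative order in both. Since dp[7][5] = 2, nothing longer is possible.

2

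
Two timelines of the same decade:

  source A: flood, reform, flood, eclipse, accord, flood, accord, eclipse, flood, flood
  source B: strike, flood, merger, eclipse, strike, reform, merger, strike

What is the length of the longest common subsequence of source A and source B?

2

Match flood at source A[1]=source B[2], reform at source A[2]=source B[6] — 2 events in the same relative order in both. The LCS DP gives dp[10][8] = 2, so this is optimal.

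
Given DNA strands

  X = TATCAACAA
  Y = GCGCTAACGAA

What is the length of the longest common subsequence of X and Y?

6

Match T at X[3]=Y[5], A at X[5]=Y[6], A at X[6]=Y[7], C at X[7]=Y[8], A at X[8]=Y[10], A at X[9]=Y[11] — 6 bases in the same relative order in both. dp[9][11] = 6 confirms this is the maximum.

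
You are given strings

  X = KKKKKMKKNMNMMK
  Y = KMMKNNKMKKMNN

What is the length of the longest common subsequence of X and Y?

8

Pick K [1,1] → K [2,4] → K [3,7] → K [4,9] → K [5,10] → M [6,11] → N [9,12] → N [11,13]; all 8 characters appear in both, in order. The LCS DP gives dp[14][13] = 8, so this is optimal.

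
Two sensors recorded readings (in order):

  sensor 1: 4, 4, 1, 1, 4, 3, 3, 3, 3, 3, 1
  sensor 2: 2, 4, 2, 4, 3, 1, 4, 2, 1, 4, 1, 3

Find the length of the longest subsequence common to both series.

Let dp[i][j] be the LCS length of the first i values of sensor 1 and the first j values of sensor 2. dp[i][j] = dp[i-1][j-1]+1 when the i-th and j-th values match, else max(dp[i-1][j], dp[i][j-1]).
    ·  2  4  2  4  3  1  4  2  1  4  1  3
 ·  0  0  0  0  0  0  0  0  0  0  0  0  0
 4  0  0  1  1  1  1  1  1  1  1  1  1  1
 4  0  0  1  1  2  2  2  2  2  2  2  2  2
 1  0  0  1  1  2  2  3  3  3  3  3  3  3
 1  0  0  1  1  2  2  3  3  3  4  4  4  4
 4  0  0  1  1  2  2  3  4  4  4  5  5  5
 3  0  0  1  1  2  3  3  4  4  4  5  5  6
 3  0  0  1  1  2  3  3  4  4  4  5  5  6
 3  0  0  1  1  2  3  3  4  4  4  5  5  6
 3  0  0  1  1  2  3  3  4  4  4  5  5  6
 3  0  0  1  1  2  3  3  4  4  4  5  5  6
 1  0  0  1  1  2  3  4  4  4  5  5  6  6
dp[11][12] = 6. One LCS (by backtracking along matches): 4, 4, 1, 1, 4, 3.

6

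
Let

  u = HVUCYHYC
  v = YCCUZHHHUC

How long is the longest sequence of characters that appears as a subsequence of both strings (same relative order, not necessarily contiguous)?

Match H [1,8], then U [3,9], then C [8,10] — 3 characters in the same relative order in both, and the DP table's final entry dp[8][10] is also 3, so no common subsequence is longer.

3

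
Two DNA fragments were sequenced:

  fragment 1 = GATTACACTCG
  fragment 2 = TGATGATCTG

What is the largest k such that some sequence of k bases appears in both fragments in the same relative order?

7

Match G [1,2], then A [2,3], then T [3,4], then T [4,7], then C [8,8], then T [9,9], then G [11,10] — 7 bases in the same relative order in both, and the DP table's final entry dp[11][10] is also 7, so no common subsequence is longer.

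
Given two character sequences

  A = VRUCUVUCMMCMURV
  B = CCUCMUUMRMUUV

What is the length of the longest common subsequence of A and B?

Pick U (A #3, B #3) → C (A #4, B #4) → U (A #5, B #6) → U (A #7, B #7) → M (A #9, B #8) → M (A #10, B #10) → U (A #13, B #12) → V (A #15, B #13); all 8 characters appear in both, in order. Since dp[15][13] = 8, nothing longer is possible.

8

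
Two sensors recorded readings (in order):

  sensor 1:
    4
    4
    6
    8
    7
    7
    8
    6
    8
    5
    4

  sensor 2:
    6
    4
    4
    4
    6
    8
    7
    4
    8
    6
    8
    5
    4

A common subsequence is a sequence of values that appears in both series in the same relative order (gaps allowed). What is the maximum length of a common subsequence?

10

One common subsequence of length 10: 4 at sensor 1[1]=sensor 2[3] → 4 at sensor 1[2]=sensor 2[4] → 6 at sensor 1[3]=sensor 2[5] → 8 at sensor 1[4]=sensor 2[6] → 7 at sensor 1[5]=sensor 2[7] → 8 at sensor 1[7]=sensor 2[9] → 6 at sensor 1[8]=sensor 2[10] → 8 at sensor 1[9]=sensor 2[11] → 5 at sensor 1[10]=sensor 2[12] → 4 at sensor 1[11]=sensor 2[13]. dp[11][13] = 10 confirms this is the maximum.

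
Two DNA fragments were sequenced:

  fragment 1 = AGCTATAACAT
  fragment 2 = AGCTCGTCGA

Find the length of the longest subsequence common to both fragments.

7

Let dp[i][j] be the LCS length of the first i bases of fragment 1 and the first j bases of fragment 2. dp[i][j] = dp[i-1][j-1]+1 when the i-th and j-th bases match, else max(dp[i-1][j], dp[i][j-1]).
    ·  A  G  C  T  C  G  T  C  G  A
 ·  0  0  0  0  0  0  0  0  0  0  0
 A  0  1  1  1  1  1  1  1  1  1  1
 G  0  1  2  2  2  2  2  2  2  2  2
 C  0  1  2  3  3  3  3  3  3  3  3
 T  0  1  2  3  4  4  4  4  4  4  4
 A  0  1  2  3  4  4  4  4  4  4  5
 T  0  1  2  3  4  4  4  5  5  5  5
 A  0  1  2  3  4  4  4  5  5  5  6
 A  0  1  2  3  4  4  4  5  5  5  6
 C  0  1  2  3  4  5  5  5  6  6  6
 A  0  1  2  3  4  5  5  5  6  6  7
 T  0  1  2  3  4  5  5  6  6  6  7
dp[11][10] = 7. One LCS (by backtracking along matches): AGCTTCA.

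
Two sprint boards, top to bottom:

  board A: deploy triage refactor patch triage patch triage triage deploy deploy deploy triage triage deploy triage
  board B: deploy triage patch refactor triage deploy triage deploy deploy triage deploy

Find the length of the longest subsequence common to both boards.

Taking deploy at board A[1]=board B[1], triage at board A[2]=board B[2], refactor at board A[3]=board B[4], triage at board A[5]=board B[5], triage at board A[8]=board B[7], deploy at board A[10]=board B[8], deploy at board A[11]=board B[9], triage at board A[13]=board B[10], deploy at board A[14]=board B[11] gives a common subsequence of length 9, and the DP table's final entry dp[15][11] is also 9, so no common subsequence is longer.

9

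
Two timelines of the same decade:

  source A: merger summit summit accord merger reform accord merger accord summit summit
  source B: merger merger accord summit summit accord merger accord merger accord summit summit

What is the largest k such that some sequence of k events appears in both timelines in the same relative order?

10

Taking merger (source A #1, source B #2); then summit (source A #2, source B #4); then summit (source A #3, source B #5); then accord (source A #4, source B #6); then merger (source A #5, source B #7); then accord (source A #7, source B #8); then merger (source A #8, source B #9); then accord (source A #9, source B #10); then summit (source A #10, source B #11); then summit (source A #11, source B #12) gives a common subsequence of length 10. The LCS DP gives dp[11][12] = 10, so this is optimal.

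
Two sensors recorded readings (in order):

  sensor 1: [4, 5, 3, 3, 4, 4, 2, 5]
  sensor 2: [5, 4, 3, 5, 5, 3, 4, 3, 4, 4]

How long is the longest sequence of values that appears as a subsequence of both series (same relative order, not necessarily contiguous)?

6

Taking 4 (sensor 1 #1, sensor 2 #2), then 5 (sensor 1 #2, sensor 2 #5), then 3 (sensor 1 #3, sensor 2 #6), then 3 (sensor 1 #4, sensor 2 #8), then 4 (sensor 1 #5, sensor 2 #9), then 4 (sensor 1 #6, sensor 2 #10) gives a common subsequence of length 6. Since dp[8][10] = 6, nothing longer is possible.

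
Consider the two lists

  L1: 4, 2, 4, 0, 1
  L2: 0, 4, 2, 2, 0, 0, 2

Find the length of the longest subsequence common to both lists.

3

Let dp[i][j] be the LCS length of the first i values of L1 and the first j values of L2. dp[i][j] = dp[i-1][j-1]+1 when the i-th and j-th values match, else max(dp[i-1][j], dp[i][j-1]).
    ·  0  4  2  2  0  0  2
 ·  0  0  0  0  0  0  0  0
 4  0  0  1  1  1  1  1  1
 2  0  0  1  2  2  2  2  2
 4  0  0  1  2  2  2  2  2
 0  0  1  1  2  2  3  3  3
 1  0  1  1  2  2  3  3  3
dp[5][7] = 3. One LCS (by backtracking along matches): 4, 2, 0.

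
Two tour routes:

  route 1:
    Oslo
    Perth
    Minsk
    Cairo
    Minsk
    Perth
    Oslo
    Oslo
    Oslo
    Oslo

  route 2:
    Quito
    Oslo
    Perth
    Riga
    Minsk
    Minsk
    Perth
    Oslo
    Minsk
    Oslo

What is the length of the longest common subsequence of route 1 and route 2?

Match Oslo at route 1[1]=route 2[2], Perth at route 1[2]=route 2[3], Minsk at route 1[3]=route 2[5], Minsk at route 1[5]=route 2[6], Perth at route 1[6]=route 2[7], Oslo at route 1[7]=route 2[8], Oslo at route 1[10]=route 2[10] — 7 stops in the same relative order in both. The LCS DP gives dp[10][10] = 7, so this is optimal.

7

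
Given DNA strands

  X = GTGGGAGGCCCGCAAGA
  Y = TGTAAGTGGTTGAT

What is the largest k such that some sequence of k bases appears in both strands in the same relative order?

8

Pick G (X #1, Y #2) → T (X #2, Y #3) → A (X #6, Y #5) → G (X #7, Y #6) → G (X #8, Y #8) → G (X #12, Y #9) → G (X #16, Y #12) → A (X #17, Y #13); all 8 bases appear in both, in order. The LCS DP gives dp[17][14] = 8, so this is optimal.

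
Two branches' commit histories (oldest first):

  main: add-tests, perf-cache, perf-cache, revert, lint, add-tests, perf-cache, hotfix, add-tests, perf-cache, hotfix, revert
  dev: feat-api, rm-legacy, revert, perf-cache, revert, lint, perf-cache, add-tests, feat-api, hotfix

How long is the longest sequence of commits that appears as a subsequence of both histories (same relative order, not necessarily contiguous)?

Pick perf-cache (main #3, dev #4); then revert (main #4, dev #5); then lint (main #5, dev #6); then perf-cache (main #7, dev #7); then add-tests (main #9, dev #8); then hotfix (main #11, dev #10); all 6 commits appear in both, in order. dp[12][10] = 6 confirms this is the maximum.

6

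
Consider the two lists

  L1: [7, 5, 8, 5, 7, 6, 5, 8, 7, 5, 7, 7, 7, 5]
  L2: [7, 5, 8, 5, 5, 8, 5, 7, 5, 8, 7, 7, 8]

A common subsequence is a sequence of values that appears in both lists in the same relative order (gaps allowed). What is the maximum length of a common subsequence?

Taking 7 [1,1] → 5 [2,2] → 8 [3,3] → 5 [4,4] → 5 [7,5] → 8 [8,6] → 7 [9,8] → 5 [10,9] → 7 [11,11] → 7 [12,12] gives a common subsequence of length 10. dp[14][13] = 10 confirms this is the maximum.

10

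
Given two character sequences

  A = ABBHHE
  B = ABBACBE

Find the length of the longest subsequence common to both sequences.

4

Pick A (A #1, B #1), then B (A #2, B #3), then B (A #3, B #6), then E (A #6, B #7); all 4 characters appear in both, in order. Since dp[6][7] = 4, nothing longer is possible.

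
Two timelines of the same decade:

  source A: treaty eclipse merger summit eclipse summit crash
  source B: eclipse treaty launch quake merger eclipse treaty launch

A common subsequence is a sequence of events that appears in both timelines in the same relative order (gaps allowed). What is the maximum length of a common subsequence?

Taking treaty [1,2] → merger [3,5] → eclipse [5,6] gives a common subsequence of length 3. dp[7][8] = 3 confirms this is the maximum.

3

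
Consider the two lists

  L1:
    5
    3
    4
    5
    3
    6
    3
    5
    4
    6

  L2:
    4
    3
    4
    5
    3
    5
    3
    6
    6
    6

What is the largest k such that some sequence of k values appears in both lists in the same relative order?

6

Let dp[i][j] be the LCS length of the first i values of L1 and the first j values of L2. dp[i][j] = dp[i-1][j-1]+1 when the i-th and j-th values match, else max(dp[i-1][j], dp[i][j-1]).
    ·  4  3  4  5  3  5  3  6  6  6
 ·  0  0  0  0  0  0  0  0  0  0  0
 5  0  0  0  0  1  1  1  1  1  1  1
 3  0  0  1  1  1  2  2  2  2  2  2
 4  0  1  1  2  2  2  2  2  2  2  2
 5  0  1  1  2  3  3  3  3  3  3  3
 3  0  1  2  2  3  4  4  4  4  4  4
 6  0  1  2  2  3  4  4  4  5  5  5
 3  0  1  2  2  3  4  4  5  5  5  5
 5  0  1  2  2  3  4  5  5  5  5  5
 4  0  1  2  3  3  4  5  5  5  5  5
 6  0  1  2  3  3  4  5  5  6  6  6
dp[10][10] = 6. One LCS (by backtracking along matches): 5, 3, 5, 3, 6, 6.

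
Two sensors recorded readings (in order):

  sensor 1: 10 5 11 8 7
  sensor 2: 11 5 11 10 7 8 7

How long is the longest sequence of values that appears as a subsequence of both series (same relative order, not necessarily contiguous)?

4

Let dp[i][j] be the LCS length of the first i values of sensor 1 and the first j values of sensor 2. dp[i][j] = dp[i-1][j-1]+1 when the i-th and j-th values match, else max(dp[i-1][j], dp[i][j-1]).
    · 11  5 11 10  7  8  7
 ·  0  0  0  0  0  0  0  0
10  0  0  0  0  1  1  1  1
 5  0  0  1  1  1  1  1  1
11  0  1  1  2  2  2  2  2
 8  0  1  1  2  2  2  3  3
 7  0  1  1  2  2  3  3  4
dp[5][7] = 4. One LCS (by backtracking along matches): 5, 11, 8, 7.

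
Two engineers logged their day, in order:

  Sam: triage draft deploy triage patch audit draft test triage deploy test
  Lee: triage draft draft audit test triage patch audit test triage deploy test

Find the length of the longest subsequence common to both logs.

Match triage at Sam[1]=Lee[1], then draft at Sam[2]=Lee[3], then triage at Sam[4]=Lee[6], then patch at Sam[5]=Lee[7], then audit at Sam[6]=Lee[8], then test at Sam[8]=Lee[9], then triage at Sam[9]=Lee[10], then deploy at Sam[10]=Lee[11], then test at Sam[11]=Lee[12] — 9 tasks in the same relative order in both, and the DP table's final entry dp[11][12] is also 9, so no common subsequence is longer.

9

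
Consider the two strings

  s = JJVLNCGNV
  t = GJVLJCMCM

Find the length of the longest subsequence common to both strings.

Match J (s #2, t #2), V (s #3, t #3), L (s #4, t #4), C (s #6, t #8) — 4 characters in the same relative order in both. dp[9][9] = 4 confirms this is the maximum.

4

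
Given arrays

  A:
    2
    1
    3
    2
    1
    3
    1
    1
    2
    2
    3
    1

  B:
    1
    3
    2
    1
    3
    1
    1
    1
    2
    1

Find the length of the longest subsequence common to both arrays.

9

Pick 1 (A #2, B #1), 3 (A #3, B #2), 2 (A #4, B #3), 1 (A #5, B #4), 3 (A #6, B #5), 1 (A #7, B #7), 1 (A #8, B #8), 2 (A #10, B #9), 1 (A #12, B #10); all 9 values appear in both, in order. The LCS DP gives dp[12][10] = 9, so this is optimal.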